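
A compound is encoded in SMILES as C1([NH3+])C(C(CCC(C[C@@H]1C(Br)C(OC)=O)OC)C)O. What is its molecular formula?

C13H25BrNO4+

Heavy atoms from the SMILES: 1 Br, 13 C, 1 N, 4 O.
Implicit hydrogens by atom environment:
  6 × C: 1 H each → 6
  3 × C: 3 H each → 9
  3 × C: 2 H each → 6
  3 × O: no H
  1 × Br: no H
  1 × C: no H
  1 × N (charge +1): 3 H
  1 × O: 1 H
  Total hydrogens = 25.
Net charge +1.
Molecular formula: C13H25BrNO4+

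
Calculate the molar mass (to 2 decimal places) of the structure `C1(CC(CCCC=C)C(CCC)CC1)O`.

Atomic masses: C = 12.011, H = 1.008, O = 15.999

Molecular formula: C14H26O.
M = 14×12.011 + 26×1.008 + 1×15.999 = 210.36 g/mol.

210.36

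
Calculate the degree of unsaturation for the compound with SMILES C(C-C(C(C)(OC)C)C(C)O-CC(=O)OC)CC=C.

Molecular formula from the SMILES: C15H28O4.
DoU = (2C + 2 + N − H − X)/2 = (2·15 + 2 + 0 − 28 − 0)/2 = 4/2 = 2.
(Structurally: 0 ring(s) + 2 π bond(s) = 2.)

2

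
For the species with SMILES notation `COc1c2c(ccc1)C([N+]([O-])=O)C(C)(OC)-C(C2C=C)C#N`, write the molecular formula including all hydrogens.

Heavy atoms from the SMILES: 16 C, 2 N, 4 O.
Implicit hydrogens by atom environment:
  4 × C: 1 H each → 4
  3 × C: 3 H each → 9
  3 × C (aromatic): 1 H each → 3
  3 × C (aromatic): no H
  3 × O: no H
  2 × C: no H
  1 × C: 2 H
  1 × N (charge +1): no H
  1 × N: no H
  1 × O (charge -1): no H
  Total hydrogens = 18.
Molecular formula: C16H18N2O4

C16H18N2O4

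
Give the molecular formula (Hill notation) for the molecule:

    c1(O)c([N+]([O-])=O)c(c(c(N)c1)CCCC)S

C10H14N2O3S

Heavy atoms from the SMILES: 10 C, 2 N, 3 O, 1 S.
Implicit hydrogens by atom environment:
  5 × C (aromatic): no H
  3 × C: 2 H each → 6
  1 × C: 3 H
  1 × C (aromatic): 1 H
  1 × N: 2 H
  1 × N (charge +1): no H
  1 × O: 1 H
  1 × O: no H
  1 × O (charge -1): no H
  1 × S: 1 H
  Total hydrogens = 14.
Molecular formula: C10H14N2O3S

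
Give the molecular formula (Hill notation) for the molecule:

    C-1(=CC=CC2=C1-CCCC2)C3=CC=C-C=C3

Heavy atoms from the SMILES: 16 C.
Implicit hydrogens by atom environment:
  8 × C (aromatic): 1 H each → 8
  4 × C: 2 H each → 8
  4 × C (aromatic): no H
  Total hydrogens = 16.
Molecular formula: C16H16

C16H16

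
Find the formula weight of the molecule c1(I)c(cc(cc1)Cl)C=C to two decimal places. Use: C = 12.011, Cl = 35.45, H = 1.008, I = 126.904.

264.49

Molecular formula: C8H6ClI.
M = 8×12.011 + 1×35.45 + 6×1.008 + 1×126.904 = 264.49 g/mol.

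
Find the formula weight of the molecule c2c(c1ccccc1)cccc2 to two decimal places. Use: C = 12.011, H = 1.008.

Molecular formula: C12H10.
M = 12×12.011 + 10×1.008 = 154.21 g/mol.

154.21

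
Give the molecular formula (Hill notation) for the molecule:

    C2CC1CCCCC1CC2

C10H18

Heavy atoms from the SMILES: 10 C.
Implicit hydrogens by atom environment:
  8 × C: 2 H each → 16
  2 × C: 1 H each → 2
  Total hydrogens = 18.
Molecular formula: C10H18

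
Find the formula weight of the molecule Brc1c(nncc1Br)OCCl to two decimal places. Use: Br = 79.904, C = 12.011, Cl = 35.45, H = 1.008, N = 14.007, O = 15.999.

302.35

Molecular formula: C5H3Br2ClN2O.
M = 2×79.904 + 5×12.011 + 1×35.45 + 3×1.008 + 2×14.007 + 1×15.999 = 302.35 g/mol.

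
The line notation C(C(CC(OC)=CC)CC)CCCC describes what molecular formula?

C13H26O

Heavy atoms from the SMILES: 13 C, 1 O.
Implicit hydrogens by atom environment:
  6 × C: 2 H each → 12
  4 × C: 3 H each → 12
  2 × C: 1 H each → 2
  1 × C: no H
  1 × O: no H
  Total hydrogens = 26.
Molecular formula: C13H26O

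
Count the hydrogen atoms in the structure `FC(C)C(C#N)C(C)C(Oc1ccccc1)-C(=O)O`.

Hydrogens are implicit in SMILES; fill each atom to its normal valence:
  5 × C (aromatic): 1 H each → 5
  4 × C: 1 H each → 4
  2 × C: 3 H each → 6
  2 × C: no H
  2 × O: no H
  1 × C (aromatic): no H
  1 × F: no H
  1 × N: no H
  1 × O: 1 H
  Total hydrogens = 16.

16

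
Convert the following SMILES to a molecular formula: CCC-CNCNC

C6H16N2

Heavy atoms from the SMILES: 6 C, 2 N.
Implicit hydrogens by atom environment:
  4 × C: 2 H each → 8
  2 × C: 3 H each → 6
  2 × N: 1 H each → 2
  Total hydrogens = 16.
Molecular formula: C6H16N2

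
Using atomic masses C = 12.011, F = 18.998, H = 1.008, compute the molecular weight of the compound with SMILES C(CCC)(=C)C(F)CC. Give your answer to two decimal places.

130.21

Molecular formula: C8H15F.
M = 8×12.011 + 1×18.998 + 15×1.008 = 130.21 g/mol.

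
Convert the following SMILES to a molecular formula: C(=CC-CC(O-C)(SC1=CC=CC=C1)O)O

Heavy atoms from the SMILES: 12 C, 3 O, 1 S.
Implicit hydrogens by atom environment:
  5 × C (aromatic): 1 H each → 5
  2 × C: 2 H each → 4
  2 × C: 1 H each → 2
  2 × O: 1 H each → 2
  1 × C: 3 H
  1 × C: no H
  1 × C (aromatic): no H
  1 × O: no H
  1 × S: no H
  Total hydrogens = 16.
Molecular formula: C12H16O3S

C12H16O3S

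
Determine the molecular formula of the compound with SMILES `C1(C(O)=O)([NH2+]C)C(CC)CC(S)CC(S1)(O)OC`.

C11H22NO4S2+

Heavy atoms from the SMILES: 11 C, 1 N, 4 O, 2 S.
Implicit hydrogens by atom environment:
  3 × C: 3 H each → 9
  3 × C: 2 H each → 6
  3 × C: no H
  2 × C: 1 H each → 2
  2 × O: 1 H each → 2
  2 × O: no H
  1 × N (charge +1): 2 H
  1 × S: 1 H
  1 × S: no H
  Total hydrogens = 22.
Net charge +1.
Molecular formula: C11H22NO4S2+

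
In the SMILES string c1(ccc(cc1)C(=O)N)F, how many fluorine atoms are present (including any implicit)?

1

The symbol for fluorine appears 1 time in the SMILES.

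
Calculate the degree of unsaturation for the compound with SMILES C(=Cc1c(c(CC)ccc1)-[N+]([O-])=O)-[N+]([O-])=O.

Molecular formula from the SMILES: C10H10N2O4.
DoU = (2C + 2 + N − H − X)/2 = (2·10 + 2 + 2 − 10 − 0)/2 = 14/2 = 7.
(Structurally: 1 ring(s) + 6 π bond(s) = 7.)

7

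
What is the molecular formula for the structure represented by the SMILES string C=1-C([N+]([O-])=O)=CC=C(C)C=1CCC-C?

C11H15NO2

Heavy atoms from the SMILES: 11 C, 1 N, 2 O.
Implicit hydrogens by atom environment:
  3 × C: 2 H each → 6
  3 × C (aromatic): 1 H each → 3
  3 × C (aromatic): no H
  2 × C: 3 H each → 6
  1 × N (charge +1): no H
  1 × O: no H
  1 × O (charge -1): no H
  Total hydrogens = 15.
Molecular formula: C11H15NO2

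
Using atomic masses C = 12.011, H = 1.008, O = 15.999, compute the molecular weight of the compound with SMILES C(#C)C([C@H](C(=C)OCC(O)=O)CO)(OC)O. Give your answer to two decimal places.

230.22

Molecular formula: C10H14O6.
M = 10×12.011 + 14×1.008 + 6×15.999 = 230.22 g/mol.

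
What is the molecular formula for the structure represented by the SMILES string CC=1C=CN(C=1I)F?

Heavy atoms from the SMILES: 5 C, 1 F, 1 I, 1 N.
Implicit hydrogens by atom environment:
  2 × C (aromatic): 1 H each → 2
  2 × C (aromatic): no H
  1 × C: 3 H
  1 × F: no H
  1 × I: no H
  1 × N (aromatic): no H
  Total hydrogens = 5.
Molecular formula: C5H5FIN

C5H5FIN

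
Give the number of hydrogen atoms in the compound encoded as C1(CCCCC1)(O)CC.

16

Hydrogens are implicit in SMILES; fill each atom to its normal valence:
  6 × C: 2 H each → 12
  1 × C: 3 H
  1 × C: no H
  1 × O: 1 H
  Total hydrogens = 16.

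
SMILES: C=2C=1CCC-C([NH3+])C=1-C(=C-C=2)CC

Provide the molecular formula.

C12H18N+

Heavy atoms from the SMILES: 12 C, 1 N.
Implicit hydrogens by atom environment:
  4 × C: 2 H each → 8
  3 × C (aromatic): 1 H each → 3
  3 × C (aromatic): no H
  1 × C: 3 H
  1 × C: 1 H
  1 × N (charge +1): 3 H
  Total hydrogens = 18.
Net charge +1.
Molecular formula: C12H18N+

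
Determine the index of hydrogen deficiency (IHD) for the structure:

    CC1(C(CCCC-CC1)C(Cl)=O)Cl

2

Molecular formula from the SMILES: C10H16Cl2O.
DoU = (2C + 2 + N − H − X)/2 = (2·10 + 2 + 0 − 16 − 2)/2 = 4/2 = 2.
(Structurally: 1 ring(s) + 1 π bond(s) = 2.)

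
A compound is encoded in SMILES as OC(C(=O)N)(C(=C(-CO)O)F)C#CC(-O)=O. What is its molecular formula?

C8H8FNO6

Heavy atoms from the SMILES: 8 C, 1 F, 1 N, 6 O.
Implicit hydrogens by atom environment:
  7 × C: no H
  4 × O: 1 H each → 4
  2 × O: no H
  1 × C: 2 H
  1 × F: no H
  1 × N: 2 H
  Total hydrogens = 8.
Molecular formula: C8H8FNO6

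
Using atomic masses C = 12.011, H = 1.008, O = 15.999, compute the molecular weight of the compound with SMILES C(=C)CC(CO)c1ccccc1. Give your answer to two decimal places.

162.23

Molecular formula: C11H14O.
M = 11×12.011 + 14×1.008 + 1×15.999 = 162.23 g/mol.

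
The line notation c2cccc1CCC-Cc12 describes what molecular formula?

Heavy atoms from the SMILES: 10 C.
Implicit hydrogens by atom environment:
  4 × C: 2 H each → 8
  4 × C (aromatic): 1 H each → 4
  2 × C (aromatic): no H
  Total hydrogens = 12.
Molecular formula: C10H12

C10H12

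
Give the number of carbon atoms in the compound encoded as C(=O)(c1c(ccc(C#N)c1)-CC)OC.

The symbol for carbon appears 11 times in the SMILES. Lowercase c denotes aromatic carbon and counts toward C.

11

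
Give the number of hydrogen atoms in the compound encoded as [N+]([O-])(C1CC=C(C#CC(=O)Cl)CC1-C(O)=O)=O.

8

Hydrogens are implicit in SMILES; fill each atom to its normal valence:
  5 × C: no H
  3 × C: 1 H each → 3
  3 × O: no H
  2 × C: 2 H each → 4
  1 × Cl: no H
  1 × N (charge +1): no H
  1 × O: 1 H
  1 × O (charge -1): no H
  Total hydrogens = 8.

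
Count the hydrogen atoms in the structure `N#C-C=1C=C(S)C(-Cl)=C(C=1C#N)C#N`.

2

Hydrogens are implicit in SMILES; fill each atom to its normal valence:
  5 × C (aromatic): no H
  3 × C: no H
  3 × N: no H
  1 × C (aromatic): 1 H
  1 × Cl: no H
  1 × S: 1 H
  Total hydrogens = 2.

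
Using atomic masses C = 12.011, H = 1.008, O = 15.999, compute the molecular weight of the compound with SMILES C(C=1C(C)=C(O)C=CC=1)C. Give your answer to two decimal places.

136.19

Molecular formula: C9H12O.
M = 9×12.011 + 12×1.008 + 1×15.999 = 136.19 g/mol.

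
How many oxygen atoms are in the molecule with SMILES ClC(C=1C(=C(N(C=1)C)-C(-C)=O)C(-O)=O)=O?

The symbol for oxygen appears 4 times in the SMILES.

4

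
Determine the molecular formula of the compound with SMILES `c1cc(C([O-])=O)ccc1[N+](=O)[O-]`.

Heavy atoms from the SMILES: 7 C, 1 N, 4 O.
Implicit hydrogens by atom environment:
  4 × C (aromatic): 1 H each → 4
  2 × C (aromatic): no H
  2 × O: no H
  2 × O (charge -1): no H
  1 × C: no H
  1 × N (charge +1): no H
  Total hydrogens = 4.
Net charge -1.
Molecular formula: C7H4NO4-

C7H4NO4-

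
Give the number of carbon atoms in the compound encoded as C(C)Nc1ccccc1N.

The symbol for carbon appears 8 times in the SMILES. Lowercase c denotes aromatic carbon and counts toward C.

8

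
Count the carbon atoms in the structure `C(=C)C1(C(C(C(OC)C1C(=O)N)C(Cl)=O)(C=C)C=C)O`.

14

The symbol for carbon appears 14 times in the SMILES. (Cl is a single chlorine, not C + l.)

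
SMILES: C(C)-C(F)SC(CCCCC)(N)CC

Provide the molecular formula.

C11H24FNS

Heavy atoms from the SMILES: 11 C, 1 F, 1 N, 1 S.
Implicit hydrogens by atom environment:
  6 × C: 2 H each → 12
  3 × C: 3 H each → 9
  1 × C: 1 H
  1 × C: no H
  1 × F: no H
  1 × N: 2 H
  1 × S: no H
  Total hydrogens = 24.
Molecular formula: C11H24FNS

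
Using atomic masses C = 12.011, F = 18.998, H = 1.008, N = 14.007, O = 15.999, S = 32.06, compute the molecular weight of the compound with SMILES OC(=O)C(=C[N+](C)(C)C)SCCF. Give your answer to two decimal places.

208.27

Molecular formula: C8H15FNO2S+.
M = 8×12.011 + 1×18.998 + 15×1.008 + 1×14.007 + 2×15.999 + 1×32.06 = 208.27 g/mol.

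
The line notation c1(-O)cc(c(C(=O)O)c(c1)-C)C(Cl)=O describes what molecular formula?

C9H7ClO4

Heavy atoms from the SMILES: 9 C, 1 Cl, 4 O.
Implicit hydrogens by atom environment:
  4 × C (aromatic): no H
  2 × C (aromatic): 1 H each → 2
  2 × C: no H
  2 × O: 1 H each → 2
  2 × O: no H
  1 × C: 3 H
  1 × Cl: no H
  Total hydrogens = 7.
Molecular formula: C9H7ClO4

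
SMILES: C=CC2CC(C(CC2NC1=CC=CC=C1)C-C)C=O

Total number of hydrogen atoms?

23

Hydrogens are implicit in SMILES; fill each atom to its normal valence:
  6 × C: 1 H each → 6
  5 × C (aromatic): 1 H each → 5
  4 × C: 2 H each → 8
  1 × C: 3 H
  1 × C (aromatic): no H
  1 × N: 1 H
  1 × O: no H
  Total hydrogens = 23.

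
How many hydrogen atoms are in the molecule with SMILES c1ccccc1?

6

Hydrogens are implicit in SMILES; fill each atom to its normal valence:
  6 × C (aromatic): 1 H each → 6
  Total hydrogens = 6.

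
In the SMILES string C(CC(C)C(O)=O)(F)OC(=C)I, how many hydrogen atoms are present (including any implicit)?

Hydrogens are implicit in SMILES; fill each atom to its normal valence:
  2 × C: 2 H each → 4
  2 × C: 1 H each → 2
  2 × C: no H
  2 × O: no H
  1 × C: 3 H
  1 × F: no H
  1 × I: no H
  1 × O: 1 H
  Total hydrogens = 10.

10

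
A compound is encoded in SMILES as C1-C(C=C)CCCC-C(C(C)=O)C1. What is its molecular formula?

C12H20O

Heavy atoms from the SMILES: 12 C, 1 O.
Implicit hydrogens by atom environment:
  7 × C: 2 H each → 14
  3 × C: 1 H each → 3
  1 × C: 3 H
  1 × C: no H
  1 × O: no H
  Total hydrogens = 20.
Molecular formula: C12H20O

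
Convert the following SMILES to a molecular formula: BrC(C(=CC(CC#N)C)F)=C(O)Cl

Heavy atoms from the SMILES: 1 Br, 8 C, 1 Cl, 1 F, 1 N, 1 O.
Implicit hydrogens by atom environment:
  4 × C: no H
  2 × C: 1 H each → 2
  1 × Br: no H
  1 × C: 3 H
  1 × C: 2 H
  1 × Cl: no H
  1 × F: no H
  1 × N: no H
  1 × O: 1 H
  Total hydrogens = 8.
Molecular formula: C8H8BrClFNO

C8H8BrClFNO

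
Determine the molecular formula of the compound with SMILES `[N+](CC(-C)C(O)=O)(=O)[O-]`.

Heavy atoms from the SMILES: 4 C, 1 N, 4 O.
Implicit hydrogens by atom environment:
  2 × O: no H
  1 × C: 3 H
  1 × C: 2 H
  1 × C: 1 H
  1 × C: no H
  1 × N (charge +1): no H
  1 × O: 1 H
  1 × O (charge -1): no H
  Total hydrogens = 7.
Molecular formula: C4H7NO4

C4H7NO4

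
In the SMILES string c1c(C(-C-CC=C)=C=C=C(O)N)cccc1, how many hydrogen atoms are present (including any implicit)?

Hydrogens are implicit in SMILES; fill each atom to its normal valence:
  5 × C (aromatic): 1 H each → 5
  4 × C: no H
  3 × C: 2 H each → 6
  1 × C: 1 H
  1 × C (aromatic): no H
  1 × N: 2 H
  1 × O: 1 H
  Total hydrogens = 15.

15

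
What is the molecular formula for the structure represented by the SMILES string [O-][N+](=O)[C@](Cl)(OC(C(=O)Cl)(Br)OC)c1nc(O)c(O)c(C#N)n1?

Heavy atoms from the SMILES: 1 Br, 9 C, 2 Cl, 4 N, 7 O.
Implicit hydrogens by atom environment:
  4 × C (aromatic): no H
  4 × C: no H
  4 × O: no H
  2 × Cl: no H
  2 × N (aromatic): no H
  2 × O: 1 H each → 2
  1 × Br: no H
  1 × C: 3 H
  1 × N: no H
  1 × N (charge +1): no H
  1 × O (charge -1): no H
  Total hydrogens = 5.
Molecular formula: C9H5BrCl2N4O7

C9H5BrCl2N4O7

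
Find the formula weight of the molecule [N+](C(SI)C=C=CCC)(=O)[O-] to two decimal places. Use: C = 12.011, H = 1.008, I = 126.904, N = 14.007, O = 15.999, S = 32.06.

285.10

Molecular formula: C6H8INO2S.
M = 6×12.011 + 8×1.008 + 1×126.904 + 1×14.007 + 2×15.999 + 1×32.06 = 285.10 g/mol.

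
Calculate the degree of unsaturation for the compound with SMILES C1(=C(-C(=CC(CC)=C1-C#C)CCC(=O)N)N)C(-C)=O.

8

Molecular formula from the SMILES: C15H18N2O2.
DoU = (2C + 2 + N − H − X)/2 = (2·15 + 2 + 2 − 18 − 0)/2 = 16/2 = 8.
(Structurally: 1 ring(s) + 7 π bond(s) = 8.)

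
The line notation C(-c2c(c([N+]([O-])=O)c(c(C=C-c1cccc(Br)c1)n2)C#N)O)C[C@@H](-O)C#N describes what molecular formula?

C18H13BrN4O4

Heavy atoms from the SMILES: 1 Br, 18 C, 4 N, 4 O.
Implicit hydrogens by atom environment:
  7 × C (aromatic): no H
  4 × C (aromatic): 1 H each → 4
  3 × C: 1 H each → 3
  2 × C: 2 H each → 4
  2 × C: no H
  2 × N: no H
  2 × O: 1 H each → 2
  1 × Br: no H
  1 × N (aromatic): no H
  1 × N (charge +1): no H
  1 × O: no H
  1 × O (charge -1): no H
  Total hydrogens = 13.
Molecular formula: C18H13BrN4O4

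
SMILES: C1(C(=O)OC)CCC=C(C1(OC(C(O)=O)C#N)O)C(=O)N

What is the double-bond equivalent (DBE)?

7

Molecular formula from the SMILES: C12H14N2O7.
DoU = (2C + 2 + N − H − X)/2 = (2·12 + 2 + 2 − 14 − 0)/2 = 14/2 = 7.
(Structurally: 1 ring(s) + 6 π bond(s) = 7.)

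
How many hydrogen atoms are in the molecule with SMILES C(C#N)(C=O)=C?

3

Hydrogens are implicit in SMILES; fill each atom to its normal valence:
  2 × C: no H
  1 × C: 2 H
  1 × C: 1 H
  1 × N: no H
  1 × O: no H
  Total hydrogens = 3.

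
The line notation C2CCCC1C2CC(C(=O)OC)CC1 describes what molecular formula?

Heavy atoms from the SMILES: 12 C, 2 O.
Implicit hydrogens by atom environment:
  7 × C: 2 H each → 14
  3 × C: 1 H each → 3
  2 × O: no H
  1 × C: 3 H
  1 × C: no H
  Total hydrogens = 20.
Molecular formula: C12H20O2

C12H20O2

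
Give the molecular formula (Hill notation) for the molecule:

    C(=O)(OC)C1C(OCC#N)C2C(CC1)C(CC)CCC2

Heavy atoms from the SMILES: 16 C, 1 N, 3 O.
Implicit hydrogens by atom environment:
  7 × C: 2 H each → 14
  5 × C: 1 H each → 5
  3 × O: no H
  2 × C: 3 H each → 6
  2 × C: no H
  1 × N: no H
  Total hydrogens = 25.
Molecular formula: C16H25NO3

C16H25NO3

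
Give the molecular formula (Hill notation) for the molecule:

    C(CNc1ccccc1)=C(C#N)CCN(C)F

C13H16FN3

Heavy atoms from the SMILES: 13 C, 1 F, 3 N.
Implicit hydrogens by atom environment:
  5 × C (aromatic): 1 H each → 5
  3 × C: 2 H each → 6
  2 × C: no H
  2 × N: no H
  1 × C: 3 H
  1 × C: 1 H
  1 × C (aromatic): no H
  1 × F: no H
  1 × N: 1 H
  Total hydrogens = 16.
Molecular formula: C13H16FN3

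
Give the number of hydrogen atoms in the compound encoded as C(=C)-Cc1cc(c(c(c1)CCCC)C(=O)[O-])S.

Hydrogens are implicit in SMILES; fill each atom to its normal valence:
  5 × C: 2 H each → 10
  4 × C (aromatic): no H
  2 × C (aromatic): 1 H each → 2
  1 × C: 3 H
  1 × C: 1 H
  1 × C: no H
  1 × O: no H
  1 × O (charge -1): no H
  1 × S: 1 H
  Total hydrogens = 17.

17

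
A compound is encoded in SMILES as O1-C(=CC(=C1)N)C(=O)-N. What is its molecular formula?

C5H6N2O2

Heavy atoms from the SMILES: 5 C, 2 N, 2 O.
Implicit hydrogens by atom environment:
  2 × C (aromatic): 1 H each → 2
  2 × C (aromatic): no H
  2 × N: 2 H each → 4
  1 × C: no H
  1 × O (aromatic): no H
  1 × O: no H
  Total hydrogens = 6.
Molecular formula: C5H6N2O2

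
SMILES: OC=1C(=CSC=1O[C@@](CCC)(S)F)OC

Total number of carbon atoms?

The symbol for carbon appears 9 times in the SMILES.

9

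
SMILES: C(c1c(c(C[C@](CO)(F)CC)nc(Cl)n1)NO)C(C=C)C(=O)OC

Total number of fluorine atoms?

1

The symbol for fluorine appears 1 time in the SMILES.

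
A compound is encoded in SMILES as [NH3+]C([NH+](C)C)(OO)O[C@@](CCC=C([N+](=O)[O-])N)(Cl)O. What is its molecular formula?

[C8H19ClN4O6]2+

Heavy atoms from the SMILES: 8 C, 1 Cl, 4 N, 6 O.
Implicit hydrogens by atom environment:
  3 × C: no H
  3 × O: no H
  2 × C: 3 H each → 6
  2 × C: 2 H each → 4
  2 × O: 1 H each → 2
  1 × C: 1 H
  1 × Cl: no H
  1 × N (charge +1): 3 H
  1 × N: 2 H
  1 × N (charge +1): 1 H
  1 × N (charge +1): no H
  1 × O (charge -1): no H
  Total hydrogens = 19.
Net charge +2.
Molecular formula: [C8H19ClN4O6]2+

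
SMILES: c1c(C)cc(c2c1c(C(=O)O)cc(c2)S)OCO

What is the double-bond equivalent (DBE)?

Molecular formula from the SMILES: C13H12O4S.
DoU = (2C + 2 + N − H − X)/2 = (2·13 + 2 + 0 − 12 − 0)/2 = 16/2 = 8.
(Structurally: 2 ring(s) + 6 π bond(s) = 8.)

8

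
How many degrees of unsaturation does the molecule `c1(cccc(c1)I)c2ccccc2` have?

Molecular formula from the SMILES: C12H9I.
DoU = (2C + 2 + N − H − X)/2 = (2·12 + 2 + 0 − 9 − 1)/2 = 16/2 = 8.
(Structurally: 2 ring(s) + 6 π bond(s) = 8.)

8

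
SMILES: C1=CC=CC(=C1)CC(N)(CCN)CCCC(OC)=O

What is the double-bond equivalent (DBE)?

Molecular formula from the SMILES: C15H24N2O2.
DoU = (2C + 2 + N − H − X)/2 = (2·15 + 2 + 2 − 24 − 0)/2 = 10/2 = 5.
(Structurally: 1 ring(s) + 4 π bond(s) = 5.)

5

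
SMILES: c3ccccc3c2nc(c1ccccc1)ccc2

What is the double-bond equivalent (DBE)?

12

Molecular formula from the SMILES: C17H13N.
DoU = (2C + 2 + N − H − X)/2 = (2·17 + 2 + 1 − 13 − 0)/2 = 24/2 = 12.
(Structurally: 3 ring(s) + 9 π bond(s) = 12.)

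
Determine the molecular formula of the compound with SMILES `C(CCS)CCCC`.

C7H16S

Heavy atoms from the SMILES: 7 C, 1 S.
Implicit hydrogens by atom environment:
  6 × C: 2 H each → 12
  1 × C: 3 H
  1 × S: 1 H
  Total hydrogens = 16.
Molecular formula: C7H16S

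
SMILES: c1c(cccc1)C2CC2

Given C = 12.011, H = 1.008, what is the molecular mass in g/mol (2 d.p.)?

118.18

Molecular formula: C9H10.
M = 9×12.011 + 10×1.008 = 118.18 g/mol.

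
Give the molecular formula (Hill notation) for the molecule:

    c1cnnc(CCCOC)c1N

C8H13N3O

Heavy atoms from the SMILES: 8 C, 3 N, 1 O.
Implicit hydrogens by atom environment:
  3 × C: 2 H each → 6
  2 × C (aromatic): 1 H each → 2
  2 × C (aromatic): no H
  2 × N (aromatic): no H
  1 × C: 3 H
  1 × N: 2 H
  1 × O: no H
  Total hydrogens = 13.
Molecular formula: C8H13N3O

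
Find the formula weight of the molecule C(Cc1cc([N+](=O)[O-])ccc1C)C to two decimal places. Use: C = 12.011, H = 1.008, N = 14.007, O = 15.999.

Molecular formula: C10H13NO2.
M = 10×12.011 + 13×1.008 + 1×14.007 + 2×15.999 = 179.22 g/mol.

179.22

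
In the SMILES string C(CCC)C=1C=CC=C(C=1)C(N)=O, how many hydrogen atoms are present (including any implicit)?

15

Hydrogens are implicit in SMILES; fill each atom to its normal valence:
  4 × C (aromatic): 1 H each → 4
  3 × C: 2 H each → 6
  2 × C (aromatic): no H
  1 × C: 3 H
  1 × C: no H
  1 × N: 2 H
  1 × O: no H
  Total hydrogens = 15.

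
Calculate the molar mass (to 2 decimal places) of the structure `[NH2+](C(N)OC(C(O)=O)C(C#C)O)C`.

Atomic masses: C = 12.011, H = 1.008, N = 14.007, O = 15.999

Molecular formula: C7H13N2O4+.
M = 7×12.011 + 13×1.008 + 2×14.007 + 4×15.999 = 189.19 g/mol.

189.19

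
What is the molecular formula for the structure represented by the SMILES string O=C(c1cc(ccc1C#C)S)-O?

C9H6O2S

Heavy atoms from the SMILES: 9 C, 2 O, 1 S.
Implicit hydrogens by atom environment:
  3 × C (aromatic): 1 H each → 3
  3 × C (aromatic): no H
  2 × C: no H
  1 × C: 1 H
  1 × O: 1 H
  1 × O: no H
  1 × S: 1 H
  Total hydrogens = 6.
Molecular formula: C9H6O2S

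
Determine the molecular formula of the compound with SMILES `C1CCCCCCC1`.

C8H16

Heavy atoms from the SMILES: 8 C.
Implicit hydrogens by atom environment:
  8 × C: 2 H each → 16
  Total hydrogens = 16.
Molecular formula: C8H16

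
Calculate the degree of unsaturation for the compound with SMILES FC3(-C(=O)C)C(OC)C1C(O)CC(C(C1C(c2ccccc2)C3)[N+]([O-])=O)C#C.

Molecular formula from the SMILES: C21H24FNO5.
DoU = (2C + 2 + N − H − X)/2 = (2·21 + 2 + 1 − 24 − 1)/2 = 20/2 = 10.
(Structurally: 3 ring(s) + 7 π bond(s) = 10.)

10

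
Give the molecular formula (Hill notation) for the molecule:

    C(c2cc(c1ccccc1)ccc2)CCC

C16H18

Heavy atoms from the SMILES: 16 C.
Implicit hydrogens by atom environment:
  9 × C (aromatic): 1 H each → 9
  3 × C: 2 H each → 6
  3 × C (aromatic): no H
  1 × C: 3 H
  Total hydrogens = 18.
Molecular formula: C16H18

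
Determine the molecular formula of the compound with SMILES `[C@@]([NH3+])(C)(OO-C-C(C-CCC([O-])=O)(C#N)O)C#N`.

Heavy atoms from the SMILES: 10 C, 3 N, 5 O.
Implicit hydrogens by atom environment:
  5 × C: no H
  4 × C: 2 H each → 8
  3 × O: no H
  2 × N: no H
  1 × C: 3 H
  1 × N (charge +1): 3 H
  1 × O: 1 H
  1 × O (charge -1): no H
  Total hydrogens = 15.
Molecular formula: C10H15N3O5

C10H15N3O5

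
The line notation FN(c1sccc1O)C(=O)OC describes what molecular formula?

Heavy atoms from the SMILES: 6 C, 1 F, 1 N, 3 O, 1 S.
Implicit hydrogens by atom environment:
  2 × C (aromatic): 1 H each → 2
  2 × C (aromatic): no H
  2 × O: no H
  1 × C: 3 H
  1 × C: no H
  1 × F: no H
  1 × N: no H
  1 × O: 1 H
  1 × S (aromatic): no H
  Total hydrogens = 6.
Molecular formula: C6H6FNO3S

C6H6FNO3S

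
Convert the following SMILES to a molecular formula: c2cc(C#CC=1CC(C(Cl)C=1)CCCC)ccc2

Heavy atoms from the SMILES: 17 C, 1 Cl.
Implicit hydrogens by atom environment:
  5 × C (aromatic): 1 H each → 5
  4 × C: 2 H each → 8
  3 × C: 1 H each → 3
  3 × C: no H
  1 × C: 3 H
  1 × C (aromatic): no H
  1 × Cl: no H
  Total hydrogens = 19.
Molecular formula: C17H19Cl

C17H19Cl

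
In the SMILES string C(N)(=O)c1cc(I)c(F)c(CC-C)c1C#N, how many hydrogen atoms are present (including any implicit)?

Hydrogens are implicit in SMILES; fill each atom to its normal valence:
  5 × C (aromatic): no H
  2 × C: 2 H each → 4
  2 × C: no H
  1 × C: 3 H
  1 × C (aromatic): 1 H
  1 × F: no H
  1 × I: no H
  1 × N: 2 H
  1 × N: no H
  1 × O: no H
  Total hydrogens = 10.

10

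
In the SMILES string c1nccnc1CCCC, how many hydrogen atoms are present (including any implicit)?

Hydrogens are implicit in SMILES; fill each atom to its normal valence:
  3 × C: 2 H each → 6
  3 × C (aromatic): 1 H each → 3
  2 × N (aromatic): no H
  1 × C: 3 H
  1 × C (aromatic): no H
  Total hydrogens = 12.

12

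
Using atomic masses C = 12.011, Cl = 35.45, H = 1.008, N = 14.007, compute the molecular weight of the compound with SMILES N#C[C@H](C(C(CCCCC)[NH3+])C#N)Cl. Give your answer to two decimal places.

Molecular formula: C10H17ClN3+.
M = 10×12.011 + 1×35.45 + 17×1.008 + 3×14.007 = 214.72 g/mol.

214.72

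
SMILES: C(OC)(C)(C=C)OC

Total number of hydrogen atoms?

12

Hydrogens are implicit in SMILES; fill each atom to its normal valence:
  3 × C: 3 H each → 9
  2 × O: no H
  1 × C: 2 H
  1 × C: 1 H
  1 × C: no H
  Total hydrogens = 12.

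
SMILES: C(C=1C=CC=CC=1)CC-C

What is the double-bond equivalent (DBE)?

Molecular formula from the SMILES: C10H14.
DoU = (2C + 2 + N − H − X)/2 = (2·10 + 2 + 0 − 14 − 0)/2 = 8/2 = 4.
(Structurally: 1 ring(s) + 3 π bond(s) = 4.)

4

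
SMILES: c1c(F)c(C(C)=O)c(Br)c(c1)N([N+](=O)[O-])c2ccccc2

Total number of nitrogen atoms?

2

The symbol for nitrogen appears 2 times in the SMILES.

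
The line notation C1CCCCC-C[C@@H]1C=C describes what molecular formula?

C10H18

Heavy atoms from the SMILES: 10 C.
Implicit hydrogens by atom environment:
  8 × C: 2 H each → 16
  2 × C: 1 H each → 2
  Total hydrogens = 18.
Molecular formula: C10H18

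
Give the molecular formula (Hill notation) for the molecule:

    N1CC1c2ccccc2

C8H9N

Heavy atoms from the SMILES: 8 C, 1 N.
Implicit hydrogens by atom environment:
  5 × C (aromatic): 1 H each → 5
  1 × C: 2 H
  1 × C: 1 H
  1 × C (aromatic): no H
  1 × N: 1 H
  Total hydrogens = 9.
Molecular formula: C8H9N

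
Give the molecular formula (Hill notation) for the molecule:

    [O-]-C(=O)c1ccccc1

C7H5O2-

Heavy atoms from the SMILES: 7 C, 2 O.
Implicit hydrogens by atom environment:
  5 × C (aromatic): 1 H each → 5
  1 × C (aromatic): no H
  1 × C: no H
  1 × O: no H
  1 × O (charge -1): no H
  Total hydrogens = 5.
Net charge -1.
Molecular formula: C7H5O2-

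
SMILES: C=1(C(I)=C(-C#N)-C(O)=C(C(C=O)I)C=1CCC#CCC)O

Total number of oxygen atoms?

The symbol for oxygen appears 3 times in the SMILES.

3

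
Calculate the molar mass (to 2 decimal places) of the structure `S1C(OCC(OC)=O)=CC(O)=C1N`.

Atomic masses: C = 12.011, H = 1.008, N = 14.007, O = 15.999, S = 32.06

203.21

Molecular formula: C7H9NO4S.
M = 7×12.011 + 9×1.008 + 1×14.007 + 4×15.999 + 1×32.06 = 203.21 g/mol.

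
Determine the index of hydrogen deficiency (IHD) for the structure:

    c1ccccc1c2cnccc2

8

Molecular formula from the SMILES: C11H9N.
DoU = (2C + 2 + N − H − X)/2 = (2·11 + 2 + 1 − 9 − 0)/2 = 16/2 = 8.
(Structurally: 2 ring(s) + 6 π bond(s) = 8.)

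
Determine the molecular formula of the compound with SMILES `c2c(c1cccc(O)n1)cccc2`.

Heavy atoms from the SMILES: 11 C, 1 N, 1 O.
Implicit hydrogens by atom environment:
  8 × C (aromatic): 1 H each → 8
  3 × C (aromatic): no H
  1 × N (aromatic): no H
  1 × O: 1 H
  Total hydrogens = 9.
Molecular formula: C11H9NO

C11H9NO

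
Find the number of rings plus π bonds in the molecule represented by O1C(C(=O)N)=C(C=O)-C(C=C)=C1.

Molecular formula from the SMILES: C8H7NO3.
DoU = (2C + 2 + N − H − X)/2 = (2·8 + 2 + 1 − 7 − 0)/2 = 12/2 = 6.
(Structurally: 1 ring(s) + 5 π bond(s) = 6.)

6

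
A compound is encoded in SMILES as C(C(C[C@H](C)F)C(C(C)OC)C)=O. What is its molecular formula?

Heavy atoms from the SMILES: 10 C, 1 F, 2 O.
Implicit hydrogens by atom environment:
  5 × C: 1 H each → 5
  4 × C: 3 H each → 12
  2 × O: no H
  1 × C: 2 H
  1 × F: no H
  Total hydrogens = 19.
Molecular formula: C10H19FO2

C10H19FO2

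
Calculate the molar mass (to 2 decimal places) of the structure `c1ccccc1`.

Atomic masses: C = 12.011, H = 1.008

78.11

Molecular formula: C6H6.
M = 6×12.011 + 6×1.008 = 78.11 g/mol.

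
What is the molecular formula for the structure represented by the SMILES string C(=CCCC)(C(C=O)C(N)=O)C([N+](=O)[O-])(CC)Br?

C11H17BrN2O4

Heavy atoms from the SMILES: 1 Br, 11 C, 2 N, 4 O.
Implicit hydrogens by atom environment:
  3 × C: 2 H each → 6
  3 × C: 1 H each → 3
  3 × C: no H
  3 × O: no H
  2 × C: 3 H each → 6
  1 × Br: no H
  1 × N: 2 H
  1 × N (charge +1): no H
  1 × O (charge -1): no H
  Total hydrogens = 17.
Molecular formula: C11H17BrN2O4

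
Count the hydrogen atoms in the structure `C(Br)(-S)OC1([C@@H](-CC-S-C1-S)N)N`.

13

Hydrogens are implicit in SMILES; fill each atom to its normal valence:
  3 × C: 1 H each → 3
  2 × C: 2 H each → 4
  2 × N: 2 H each → 4
  2 × S: 1 H each → 2
  1 × Br: no H
  1 × C: no H
  1 × O: no H
  1 × S: no H
  Total hydrogens = 13.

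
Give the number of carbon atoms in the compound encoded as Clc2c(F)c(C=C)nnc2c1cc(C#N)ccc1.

The symbol for carbon appears 13 times in the SMILES. Lowercase c denotes aromatic carbon and counts toward C.

13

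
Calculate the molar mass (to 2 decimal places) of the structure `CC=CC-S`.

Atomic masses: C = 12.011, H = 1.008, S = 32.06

Molecular formula: C4H8S.
M = 4×12.011 + 8×1.008 + 1×32.06 = 88.17 g/mol.

88.17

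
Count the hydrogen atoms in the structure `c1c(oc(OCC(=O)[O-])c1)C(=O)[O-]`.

4

Hydrogens are implicit in SMILES; fill each atom to its normal valence:
  3 × O: no H
  2 × C (aromatic): 1 H each → 2
  2 × C (aromatic): no H
  2 × C: no H
  2 × O (charge -1): no H
  1 × C: 2 H
  1 × O (aromatic): no H
  Total hydrogens = 4.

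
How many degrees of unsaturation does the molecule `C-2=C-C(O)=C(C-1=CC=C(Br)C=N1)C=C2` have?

Molecular formula from the SMILES: C11H8BrNO.
DoU = (2C + 2 + N − H − X)/2 = (2·11 + 2 + 1 − 8 − 1)/2 = 16/2 = 8.
(Structurally: 2 ring(s) + 6 π bond(s) = 8.)

8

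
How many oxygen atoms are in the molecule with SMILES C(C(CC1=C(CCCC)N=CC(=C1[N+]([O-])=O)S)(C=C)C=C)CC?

The symbol for oxygen appears 2 times in the SMILES.

2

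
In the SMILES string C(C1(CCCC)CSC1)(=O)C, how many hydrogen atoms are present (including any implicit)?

16

Hydrogens are implicit in SMILES; fill each atom to its normal valence:
  5 × C: 2 H each → 10
  2 × C: 3 H each → 6
  2 × C: no H
  1 × O: no H
  1 × S: no H
  Total hydrogens = 16.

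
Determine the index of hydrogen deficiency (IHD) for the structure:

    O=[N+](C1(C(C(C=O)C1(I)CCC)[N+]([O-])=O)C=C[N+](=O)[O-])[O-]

Molecular formula from the SMILES: C10H12IN3O7.
DoU = (2C + 2 + N − H − X)/2 = (2·10 + 2 + 3 − 12 − 1)/2 = 12/2 = 6.
(Structurally: 1 ring(s) + 5 π bond(s) = 6.)

6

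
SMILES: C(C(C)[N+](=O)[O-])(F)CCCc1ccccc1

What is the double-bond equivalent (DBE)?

Molecular formula from the SMILES: C12H16FNO2.
DoU = (2C + 2 + N − H − X)/2 = (2·12 + 2 + 1 − 16 − 1)/2 = 10/2 = 5.
(Structurally: 1 ring(s) + 4 π bond(s) = 5.)

5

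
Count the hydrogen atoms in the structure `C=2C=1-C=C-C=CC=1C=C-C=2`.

8

Hydrogens are implicit in SMILES; fill each atom to its normal valence:
  8 × C (aromatic): 1 H each → 8
  2 × C (aromatic): no H
  Total hydrogens = 8.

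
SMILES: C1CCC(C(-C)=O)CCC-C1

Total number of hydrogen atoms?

Hydrogens are implicit in SMILES; fill each atom to its normal valence:
  7 × C: 2 H each → 14
  1 × C: 3 H
  1 × C: 1 H
  1 × C: no H
  1 × O: no H
  Total hydrogens = 18.

18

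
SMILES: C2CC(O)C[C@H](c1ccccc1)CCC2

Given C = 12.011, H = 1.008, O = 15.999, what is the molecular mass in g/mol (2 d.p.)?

Molecular formula: C14H20O.
M = 14×12.011 + 20×1.008 + 1×15.999 = 204.31 g/mol.

204.31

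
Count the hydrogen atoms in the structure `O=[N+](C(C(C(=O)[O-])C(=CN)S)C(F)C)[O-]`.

10

Hydrogens are implicit in SMILES; fill each atom to its normal valence:
  4 × C: 1 H each → 4
  2 × C: no H
  2 × O: no H
  2 × O (charge -1): no H
  1 × C: 3 H
  1 × F: no H
  1 × N: 2 H
  1 × N (charge +1): no H
  1 × S: 1 H
  Total hydrogens = 10.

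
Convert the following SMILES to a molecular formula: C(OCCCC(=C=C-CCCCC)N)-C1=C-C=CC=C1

Heavy atoms from the SMILES: 18 C, 1 N, 1 O.
Implicit hydrogens by atom environment:
  8 × C: 2 H each → 16
  5 × C (aromatic): 1 H each → 5
  2 × C: no H
  1 × C: 3 H
  1 × C: 1 H
  1 × C (aromatic): no H
  1 × N: 2 H
  1 × O: no H
  Total hydrogens = 27.
Molecular formula: C18H27NO

C18H27NO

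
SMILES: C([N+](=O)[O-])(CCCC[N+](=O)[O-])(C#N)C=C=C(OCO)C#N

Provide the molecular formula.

Heavy atoms from the SMILES: 11 C, 4 N, 6 O.
Implicit hydrogens by atom environment:
  5 × C: 2 H each → 10
  5 × C: no H
  3 × O: no H
  2 × N: no H
  2 × N (charge +1): no H
  2 × O (charge -1): no H
  1 × C: 1 H
  1 × O: 1 H
  Total hydrogens = 12.
Molecular formula: C11H12N4O6

C11H12N4O6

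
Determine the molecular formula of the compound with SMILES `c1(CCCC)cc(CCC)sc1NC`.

Heavy atoms from the SMILES: 12 C, 1 N, 1 S.
Implicit hydrogens by atom environment:
  5 × C: 2 H each → 10
  3 × C: 3 H each → 9
  3 × C (aromatic): no H
  1 × C (aromatic): 1 H
  1 × N: 1 H
  1 × S (aromatic): no H
  Total hydrogens = 21.
Molecular formula: C12H21NS

C12H21NS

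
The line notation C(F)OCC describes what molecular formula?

Heavy atoms from the SMILES: 3 C, 1 F, 1 O.
Implicit hydrogens by atom environment:
  2 × C: 2 H each → 4
  1 × C: 3 H
  1 × F: no H
  1 × O: no H
  Total hydrogens = 7.
Molecular formula: C3H7FO

C3H7FO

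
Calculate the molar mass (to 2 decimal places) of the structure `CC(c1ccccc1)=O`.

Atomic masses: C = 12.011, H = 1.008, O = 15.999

120.15

Molecular formula: C8H8O.
M = 8×12.011 + 8×1.008 + 1×15.999 = 120.15 g/mol.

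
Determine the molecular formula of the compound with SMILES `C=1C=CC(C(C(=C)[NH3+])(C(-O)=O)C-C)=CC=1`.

Heavy atoms from the SMILES: 12 C, 1 N, 2 O.
Implicit hydrogens by atom environment:
  5 × C (aromatic): 1 H each → 5
  3 × C: no H
  2 × C: 2 H each → 4
  1 × C: 3 H
  1 × C (aromatic): no H
  1 × N (charge +1): 3 H
  1 × O: 1 H
  1 × O: no H
  Total hydrogens = 16.
Net charge +1.
Molecular formula: C12H16NO2+

C12H16NO2+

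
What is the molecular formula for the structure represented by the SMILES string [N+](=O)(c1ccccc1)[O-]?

C6H5NO2

Heavy atoms from the SMILES: 6 C, 1 N, 2 O.
Implicit hydrogens by atom environment:
  5 × C (aromatic): 1 H each → 5
  1 × C (aromatic): no H
  1 × N (charge +1): no H
  1 × O: no H
  1 × O (charge -1): no H
  Total hydrogens = 5.
Molecular formula: C6H5NO2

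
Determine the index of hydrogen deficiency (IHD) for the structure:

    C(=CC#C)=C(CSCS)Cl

4

Molecular formula from the SMILES: C7H7ClS2.
DoU = (2C + 2 + N − H − X)/2 = (2·7 + 2 + 0 − 7 − 1)/2 = 8/2 = 4.
(Structurally: 0 ring(s) + 4 π bond(s) = 4.)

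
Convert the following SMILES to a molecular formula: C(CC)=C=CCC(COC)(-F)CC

Heavy atoms from the SMILES: 11 C, 1 F, 1 O.
Implicit hydrogens by atom environment:
  4 × C: 2 H each → 8
  3 × C: 3 H each → 9
  2 × C: 1 H each → 2
  2 × C: no H
  1 × F: no H
  1 × O: no H
  Total hydrogens = 19.
Molecular formula: C11H19FO

C11H19FO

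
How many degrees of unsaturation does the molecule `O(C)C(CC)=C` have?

Molecular formula from the SMILES: C5H10O.
DoU = (2C + 2 + N − H − X)/2 = (2·5 + 2 + 0 − 10 − 0)/2 = 2/2 = 1.
(Structurally: 0 ring(s) + 1 π bond(s) = 1.)

1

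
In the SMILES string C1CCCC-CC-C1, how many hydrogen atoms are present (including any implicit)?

Hydrogens are implicit in SMILES; fill each atom to its normal valence:
  8 × C: 2 H each → 16
  Total hydrogens = 16.

16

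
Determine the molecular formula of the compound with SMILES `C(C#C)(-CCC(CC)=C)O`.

Heavy atoms from the SMILES: 9 C, 1 O.
Implicit hydrogens by atom environment:
  4 × C: 2 H each → 8
  2 × C: 1 H each → 2
  2 × C: no H
  1 × C: 3 H
  1 × O: 1 H
  Total hydrogens = 14.
Molecular formula: C9H14O

C9H14O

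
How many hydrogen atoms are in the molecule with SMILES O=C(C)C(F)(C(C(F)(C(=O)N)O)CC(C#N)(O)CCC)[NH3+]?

20

Hydrogens are implicit in SMILES; fill each atom to its normal valence:
  6 × C: no H
  3 × C: 2 H each → 6
  2 × C: 3 H each → 6
  2 × F: no H
  2 × O: 1 H each → 2
  2 × O: no H
  1 × C: 1 H
  1 × N (charge +1): 3 H
  1 × N: 2 H
  1 × N: no H
  Total hydrogens = 20.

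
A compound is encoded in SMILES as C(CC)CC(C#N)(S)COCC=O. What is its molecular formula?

C9H15NO2S

Heavy atoms from the SMILES: 9 C, 1 N, 2 O, 1 S.
Implicit hydrogens by atom environment:
  5 × C: 2 H each → 10
  2 × C: no H
  2 × O: no H
  1 × C: 3 H
  1 × C: 1 H
  1 × N: no H
  1 × S: 1 H
  Total hydrogens = 15.
Molecular formula: C9H15NO2S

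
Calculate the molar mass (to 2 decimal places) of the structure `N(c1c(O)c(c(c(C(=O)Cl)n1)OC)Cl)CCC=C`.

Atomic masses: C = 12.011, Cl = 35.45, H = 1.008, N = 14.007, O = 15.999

291.13

Molecular formula: C11H12Cl2N2O3.
M = 11×12.011 + 2×35.45 + 12×1.008 + 2×14.007 + 3×15.999 = 291.13 g/mol.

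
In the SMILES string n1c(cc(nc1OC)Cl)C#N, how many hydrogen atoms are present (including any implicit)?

Hydrogens are implicit in SMILES; fill each atom to its normal valence:
  3 × C (aromatic): no H
  2 × N (aromatic): no H
  1 × C: 3 H
  1 × C (aromatic): 1 H
  1 × C: no H
  1 × Cl: no H
  1 × N: no H
  1 × O: no H
  Total hydrogens = 4.

4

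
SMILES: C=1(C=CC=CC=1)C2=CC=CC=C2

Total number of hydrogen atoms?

10

Hydrogens are implicit in SMILES; fill each atom to its normal valence:
  10 × C (aromatic): 1 H each → 10
  2 × C (aromatic): no H
  Total hydrogens = 10.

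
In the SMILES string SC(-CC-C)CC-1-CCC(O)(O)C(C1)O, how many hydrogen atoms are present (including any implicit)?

Hydrogens are implicit in SMILES; fill each atom to its normal valence:
  6 × C: 2 H each → 12
  3 × C: 1 H each → 3
  3 × O: 1 H each → 3
  1 × C: 3 H
  1 × C: no H
  1 × S: 1 H
  Total hydrogens = 22.

22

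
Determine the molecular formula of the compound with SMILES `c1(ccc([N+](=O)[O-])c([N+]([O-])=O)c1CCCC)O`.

C10H12N2O5

Heavy atoms from the SMILES: 10 C, 2 N, 5 O.
Implicit hydrogens by atom environment:
  4 × C (aromatic): no H
  3 × C: 2 H each → 6
  2 × C (aromatic): 1 H each → 2
  2 × N (charge +1): no H
  2 × O: no H
  2 × O (charge -1): no H
  1 × C: 3 H
  1 × O: 1 H
  Total hydrogens = 12.
Molecular formula: C10H12N2O5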